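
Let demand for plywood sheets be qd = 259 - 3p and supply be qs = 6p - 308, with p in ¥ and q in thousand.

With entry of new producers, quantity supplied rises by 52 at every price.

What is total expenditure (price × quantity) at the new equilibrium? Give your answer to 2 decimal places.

4997.41

Initially, 259 - 3p = 6p - 308, so 567 = 9p and p = 63, q = 70.
The shock moves the curves to qd = 259 - 3p and qs = 6p - 256.
Setting them equal: 259 - 3p = 6p - 256 → 515 = 9p, so p = 515/9 ≈ 57.2222 and q = 262/3 ≈ 87.3333.
New expenditure = 57.2222 × 87.3333 = 4997.41.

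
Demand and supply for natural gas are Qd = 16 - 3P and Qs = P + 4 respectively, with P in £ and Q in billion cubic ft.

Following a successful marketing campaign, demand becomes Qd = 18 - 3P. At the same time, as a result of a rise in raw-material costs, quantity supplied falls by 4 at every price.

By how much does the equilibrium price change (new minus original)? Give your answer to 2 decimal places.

Initially, 16 - 3P = P + 4, so 12 = 4P and P = 3, Q = 7.
After the shift, demand is Qd = 18 - 3P and supply is Qs = P.
New equilibrium: 18 - 3P = P ⇒ 18 = 4P ⇒ P = 4.5, Q = 4.5.
ΔP = 4.5 − 3 = +1.50.

+1.50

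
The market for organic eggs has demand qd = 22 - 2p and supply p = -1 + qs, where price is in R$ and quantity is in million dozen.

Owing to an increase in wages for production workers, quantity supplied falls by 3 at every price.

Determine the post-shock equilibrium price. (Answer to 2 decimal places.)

Initially, 22 - 2p = p + 1, so 21 = 3p and p = 7, q = 8.
The new curves are qd = 22 - 2p (demand) and qs = p - 2 (supply).
Equate the new curves: 22 - 2p = p - 2, giving 24 = 3p, p = 8, q = 6.

8.00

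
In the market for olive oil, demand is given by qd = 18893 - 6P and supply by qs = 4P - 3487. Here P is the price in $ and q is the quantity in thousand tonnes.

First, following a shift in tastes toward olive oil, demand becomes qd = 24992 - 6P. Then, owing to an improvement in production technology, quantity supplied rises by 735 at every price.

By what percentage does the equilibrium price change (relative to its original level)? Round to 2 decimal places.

+23.97

Initially, 18893 - 6P = 4P - 3487, so 22380 = 10P and P = 2238, q = 5465.
The new curves are qd = 24992 - 6P (demand) and qs = 4P - 2752 (supply).
New equilibrium: 24992 - 6P = 4P - 2752 ⇒ 27744 = 10P ⇒ P = 2774.4, q = 8345.6.
%ΔP = (2774.4 − 2238) / 2238 × 100 = +23.97%.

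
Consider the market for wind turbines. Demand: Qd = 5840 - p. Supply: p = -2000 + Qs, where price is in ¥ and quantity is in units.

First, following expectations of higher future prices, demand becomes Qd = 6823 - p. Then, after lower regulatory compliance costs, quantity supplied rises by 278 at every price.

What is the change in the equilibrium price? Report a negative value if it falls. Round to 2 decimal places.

Solve the original market: 5840 - p = p + 2000, hence p = 1920 and Q = 3920.
The shock moves the curves to Qd = 6823 - p and Qs = p + 2278.
Equate the new curves: 6823 - p = p + 2278, giving 4545 = 2p, p = 2272.5, Q = 4550.5.
Δp = 2272.5 − 1920 = +352.50.

+352.50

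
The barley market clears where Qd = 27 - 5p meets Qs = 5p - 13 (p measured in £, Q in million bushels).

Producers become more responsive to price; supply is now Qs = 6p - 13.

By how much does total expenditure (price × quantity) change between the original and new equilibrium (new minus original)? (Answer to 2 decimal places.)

Solve the original market: 27 - 5p = 5p - 13, hence p = 4 and Q = 7.
The shock moves the curves to Qd = 27 - 5p and Qs = 6p - 13.
New equilibrium: 27 - 5p = 6p - 13 ⇒ 40 = 11p ⇒ p = 40/11 ≈ 3.6364, Q = 97/11 ≈ 8.8182.
Expenditure moves from 4×7 = 28 to 3.6364×8.8182 = 32.0661; change = +4.07.

+4.07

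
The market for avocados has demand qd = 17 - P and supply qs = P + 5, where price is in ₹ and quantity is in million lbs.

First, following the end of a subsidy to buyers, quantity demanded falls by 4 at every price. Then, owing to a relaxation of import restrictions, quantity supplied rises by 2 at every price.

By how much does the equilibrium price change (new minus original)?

-3

Before the shock: 17 - P = P + 5 ⇒ 12 = 2P ⇒ P = 6, q = 11.
The shock moves the curves to qd = 13 - P and qs = P + 7.
Equate the new curves: 13 - P = P + 7, giving 6 = 2P, P = 3, q = 10.
ΔP = 3 − 6 = -3.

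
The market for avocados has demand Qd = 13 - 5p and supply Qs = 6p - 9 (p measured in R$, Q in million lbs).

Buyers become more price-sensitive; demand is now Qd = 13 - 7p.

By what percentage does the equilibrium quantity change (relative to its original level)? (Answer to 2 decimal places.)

-61.54

Original equilibrium: 13 - 5p = 6p - 9 gives 22 = 11p, so p = 2 and Q = 3.
With the change applied: demand Qd = 13 - 7p, supply Qs = 6p - 9.
Equate the new curves: 13 - 7p = 6p - 9, giving 22 = 13p, p = 22/13 ≈ 1.6923, Q = 15/13 ≈ 1.1538.
%ΔQ = (1.1538 − 3) / 3 × 100 = -61.54%.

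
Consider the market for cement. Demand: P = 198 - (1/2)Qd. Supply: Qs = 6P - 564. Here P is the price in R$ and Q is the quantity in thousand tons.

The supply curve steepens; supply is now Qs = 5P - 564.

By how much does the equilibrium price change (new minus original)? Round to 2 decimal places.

+17.14

Initially, 396 - 2P = 6P - 564, so 960 = 8P and P = 120, Q = 156.
The shock moves the curves to Qd = 396 - 2P and Qs = 5P - 564.
New equilibrium: 396 - 2P = 5P - 564 ⇒ 960 = 7P ⇒ P = 960/7 ≈ 137.1429, Q = 852/7 ≈ 121.7143.
ΔP = 137.1429 − 120 = +17.14.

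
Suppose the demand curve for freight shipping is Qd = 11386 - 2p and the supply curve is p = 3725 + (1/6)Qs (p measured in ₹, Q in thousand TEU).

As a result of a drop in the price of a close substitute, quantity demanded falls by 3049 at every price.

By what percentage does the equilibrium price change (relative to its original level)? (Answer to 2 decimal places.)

-9.04

Before the shock: 11386 - 2p = 6p - 22350 ⇒ 33736 = 8p ⇒ p = 4217, Q = 2952.
The new curves are Qd = 8337 - 2p (demand) and Qs = 6p - 22350 (supply).
Setting them equal: 8337 - 2p = 6p - 22350 → 30687 = 8p, so p = 3835.875 and Q = 665.25.
%Δp = (3835.875 − 4217) / 4217 × 100 = -9.04%.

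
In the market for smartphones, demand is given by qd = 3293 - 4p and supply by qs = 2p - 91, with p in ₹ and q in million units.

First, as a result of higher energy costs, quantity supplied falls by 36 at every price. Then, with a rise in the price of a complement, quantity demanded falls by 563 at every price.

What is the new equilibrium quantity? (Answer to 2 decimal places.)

Initially, 3293 - 4p = 2p - 91, so 3384 = 6p and p = 564, q = 1037.
After the shift, demand is qd = 2730 - 4p and supply is qs = 2p - 127.
Setting them equal: 2730 - 4p = 2p - 127 → 2857 = 6p, so p = 2857/6 ≈ 476.1667 and q = 2476/3 ≈ 825.3333.

825.33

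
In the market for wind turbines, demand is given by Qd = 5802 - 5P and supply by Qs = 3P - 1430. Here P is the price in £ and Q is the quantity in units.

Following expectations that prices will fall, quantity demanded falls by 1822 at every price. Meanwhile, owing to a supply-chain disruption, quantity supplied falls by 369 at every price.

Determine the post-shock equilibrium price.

722.375

Before the shock: 5802 - 5P = 3P - 1430 ⇒ 7232 = 8P ⇒ P = 904, Q = 1282.
The shock moves the curves to Qd = 3980 - 5P and Qs = 3P - 1799.
Setting them equal: 3980 - 5P = 3P - 1799 → 5779 = 8P, so P = 722.375 and Q = 368.125.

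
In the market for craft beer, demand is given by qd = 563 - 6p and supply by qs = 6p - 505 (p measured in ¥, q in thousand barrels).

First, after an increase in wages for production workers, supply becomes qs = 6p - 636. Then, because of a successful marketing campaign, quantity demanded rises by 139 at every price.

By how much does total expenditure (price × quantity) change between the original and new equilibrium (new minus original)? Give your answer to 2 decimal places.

Original equilibrium: 563 - 6p = 6p - 505 gives 1068 = 12p, so p = 89 and q = 29.
With the change applied: demand qd = 702 - 6p, supply qs = 6p - 636.
New equilibrium: 702 - 6p = 6p - 636 ⇒ 1338 = 12p ⇒ p = 111.5, q = 33.
Expenditure moves from 89×29 = 2581 to 111.5×33 = 3679.5; change = +1098.50.

+1098.50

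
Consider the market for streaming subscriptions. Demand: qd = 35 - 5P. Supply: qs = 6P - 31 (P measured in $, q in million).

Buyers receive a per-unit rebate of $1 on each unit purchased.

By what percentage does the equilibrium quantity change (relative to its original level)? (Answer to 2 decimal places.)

+54.55

Before the shock: 35 - 5P = 6P - 31 ⇒ 66 = 11P ⇒ P = 6, q = 5.
Since buyers' out-of-pocket price is the market price minus the rebate, the effective demand curve becomes qd = 40 - 5P.
Equate the new curves: 40 - 5P = 6P - 31, giving 71 = 11P, P = 71/11 ≈ 6.4545, q = 85/11 ≈ 7.7273.
%Δq = (7.7273 − 5) / 5 × 100 = +54.55%.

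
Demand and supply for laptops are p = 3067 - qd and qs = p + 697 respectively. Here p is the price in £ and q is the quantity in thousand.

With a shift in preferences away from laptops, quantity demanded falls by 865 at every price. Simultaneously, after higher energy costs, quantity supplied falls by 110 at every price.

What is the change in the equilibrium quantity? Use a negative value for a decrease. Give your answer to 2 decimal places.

-487.50

Original equilibrium: 3067 - p = p + 697 gives 2370 = 2p, so p = 1185 and q = 1882.
The new curves are qd = 2202 - p (demand) and qs = p + 587 (supply).
Setting them equal: 2202 - p = p + 587 → 1615 = 2p, so p = 807.5 and q = 1394.5.
Δq = 1394.5 − 1882 = -487.50.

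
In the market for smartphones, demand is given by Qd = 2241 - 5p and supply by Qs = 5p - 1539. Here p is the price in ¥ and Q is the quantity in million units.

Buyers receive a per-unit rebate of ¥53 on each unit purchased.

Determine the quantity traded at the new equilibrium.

483.5

Original equilibrium: 2241 - 5p = 5p - 1539 gives 3780 = 10p, so p = 378 and Q = 351.
Since buyers' out-of-pocket price is the market price minus the rebate, the effective demand curve becomes Qd = 2506 - 5p.
New equilibrium: 2506 - 5p = 5p - 1539 ⇒ 4045 = 10p ⇒ p = 404.5, Q = 483.5.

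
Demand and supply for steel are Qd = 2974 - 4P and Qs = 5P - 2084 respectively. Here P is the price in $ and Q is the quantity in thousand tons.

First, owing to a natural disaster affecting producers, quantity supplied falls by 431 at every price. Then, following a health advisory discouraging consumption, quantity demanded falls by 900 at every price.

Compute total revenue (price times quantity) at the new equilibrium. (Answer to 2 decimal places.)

Initially, 2974 - 4P = 5P - 2084, so 5058 = 9P and P = 562, Q = 726.
The shock moves the curves to Qd = 2074 - 4P and Qs = 5P - 2515.
Setting them equal: 2074 - 4P = 5P - 2515 → 4589 = 9P, so P = 4589/9 ≈ 509.8889 and Q = 310/9 ≈ 34.4444.
New expenditure = 509.8889 × 34.4444 = 17562.84.

17562.84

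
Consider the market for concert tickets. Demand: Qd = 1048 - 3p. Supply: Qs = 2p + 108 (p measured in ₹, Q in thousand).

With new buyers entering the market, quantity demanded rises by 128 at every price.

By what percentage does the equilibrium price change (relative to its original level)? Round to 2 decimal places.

+13.62

Solve the original market: 1048 - 3p = 2p + 108, hence p = 188 and Q = 484.
The shock moves the curves to Qd = 1176 - 3p and Qs = 2p + 108.
Setting them equal: 1176 - 3p = 2p + 108 → 1068 = 5p, so p = 213.6 and Q = 535.2.
%Δp = (213.6 − 188) / 188 × 100 = +13.62%.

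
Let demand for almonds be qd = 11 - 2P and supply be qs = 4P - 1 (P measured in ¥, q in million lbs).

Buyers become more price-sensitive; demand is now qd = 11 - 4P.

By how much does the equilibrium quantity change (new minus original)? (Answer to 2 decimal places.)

Solve the original market: 11 - 2P = 4P - 1, hence P = 2 and q = 7.
The new curves are qd = 11 - 4P (demand) and qs = 4P - 1 (supply).
Clearing the new market: 11 - 4P = 4P - 1, so P = 1.5 and q = 5.
Δq = 5 − 7 = -2.00.

-2.00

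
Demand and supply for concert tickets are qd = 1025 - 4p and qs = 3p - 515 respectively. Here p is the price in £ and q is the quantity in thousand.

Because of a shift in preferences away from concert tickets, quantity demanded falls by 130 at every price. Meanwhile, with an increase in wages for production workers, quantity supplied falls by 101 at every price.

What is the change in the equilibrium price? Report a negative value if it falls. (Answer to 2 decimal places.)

Original equilibrium: 1025 - 4p = 3p - 515 gives 1540 = 7p, so p = 220 and q = 145.
After the shift, demand is qd = 895 - 4p and supply is qs = 3p - 616.
Clearing the new market: 895 - 4p = 3p - 616, so p = 1511/7 ≈ 215.8571 and q = 221/7 ≈ 31.5714.
Δp = 215.8571 − 220 = -4.14.

-4.14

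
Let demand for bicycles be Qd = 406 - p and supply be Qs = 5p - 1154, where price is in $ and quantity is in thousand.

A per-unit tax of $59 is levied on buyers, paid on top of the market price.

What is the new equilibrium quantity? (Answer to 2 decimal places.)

96.83

Before the shock: 406 - p = 5p - 1154 ⇒ 1560 = 6p ⇒ p = 260, Q = 146.
Since buyers pay the price plus the tax, the effective demand curve becomes Qd = 347 - p.
Setting them equal: 347 - p = 5p - 1154 → 1501 = 6p, so p = 1501/6 ≈ 250.1667 and Q = 581/6 ≈ 96.8333.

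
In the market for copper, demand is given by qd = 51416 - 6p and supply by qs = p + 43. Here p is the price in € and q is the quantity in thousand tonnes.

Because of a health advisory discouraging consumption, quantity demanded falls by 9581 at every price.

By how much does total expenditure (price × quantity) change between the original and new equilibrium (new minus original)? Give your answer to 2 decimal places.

-18275464.20

Solve the original market: 51416 - 6p = p + 43, hence p = 7339 and q = 7382.
The new curves are qd = 41835 - 6p (demand) and qs = p + 43 (supply).
Setting them equal: 41835 - 6p = p + 43 → 41792 = 7p, so p = 41792/7 ≈ 5970.2857 and q = 42093/7 ≈ 6013.2857.
Expenditure moves from 7339×7382 = 54176498 to 5970.2857×6013.2857 = 35901033.7959; change = -18275464.20.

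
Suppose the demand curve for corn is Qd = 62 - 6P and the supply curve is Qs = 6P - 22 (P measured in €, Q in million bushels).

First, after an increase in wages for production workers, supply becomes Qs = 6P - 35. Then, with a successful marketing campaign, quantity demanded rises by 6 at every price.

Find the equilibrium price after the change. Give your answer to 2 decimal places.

Original equilibrium: 62 - 6P = 6P - 22 gives 84 = 12P, so P = 7 and Q = 20.
With the change applied: demand Qd = 68 - 6P, supply Qs = 6P - 35.
Clearing the new market: 68 - 6P = 6P - 35, so P = 103/12 ≈ 8.5833 and Q = 16.5.

8.58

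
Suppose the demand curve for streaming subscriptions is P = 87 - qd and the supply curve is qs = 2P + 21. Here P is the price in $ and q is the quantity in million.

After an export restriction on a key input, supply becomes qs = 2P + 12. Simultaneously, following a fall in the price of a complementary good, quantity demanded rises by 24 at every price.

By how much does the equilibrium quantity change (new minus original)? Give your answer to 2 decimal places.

+13.00

Original equilibrium: 87 - P = 2P + 21 gives 66 = 3P, so P = 22 and q = 65.
After the shift, demand is qd = 111 - P and supply is qs = 2P + 12.
Setting them equal: 111 - P = 2P + 12 → 99 = 3P, so P = 33 and q = 78.
Δq = 78 − 65 = +13.00.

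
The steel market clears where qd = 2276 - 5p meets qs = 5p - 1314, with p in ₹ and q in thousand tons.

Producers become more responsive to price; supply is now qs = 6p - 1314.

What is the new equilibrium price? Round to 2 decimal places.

Solve the original market: 2276 - 5p = 5p - 1314, hence p = 359 and q = 481.
With the change applied: demand qd = 2276 - 5p, supply qs = 6p - 1314.
New equilibrium: 2276 - 5p = 6p - 1314 ⇒ 3590 = 11p ⇒ p = 3590/11 ≈ 326.3636, q = 7086/11 ≈ 644.1818.

326.36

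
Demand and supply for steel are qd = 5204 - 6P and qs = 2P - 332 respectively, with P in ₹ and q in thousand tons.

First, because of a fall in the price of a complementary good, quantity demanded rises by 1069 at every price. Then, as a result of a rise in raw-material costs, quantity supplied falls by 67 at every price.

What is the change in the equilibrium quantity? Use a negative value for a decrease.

+217

Initially, 5204 - 6P = 2P - 332, so 5536 = 8P and P = 692, q = 1052.
With the change applied: demand qd = 6273 - 6P, supply qs = 2P - 399.
Equate the new curves: 6273 - 6P = 2P - 399, giving 6672 = 8P, P = 834, q = 1269.
Δq = 1269 − 1052 = +217.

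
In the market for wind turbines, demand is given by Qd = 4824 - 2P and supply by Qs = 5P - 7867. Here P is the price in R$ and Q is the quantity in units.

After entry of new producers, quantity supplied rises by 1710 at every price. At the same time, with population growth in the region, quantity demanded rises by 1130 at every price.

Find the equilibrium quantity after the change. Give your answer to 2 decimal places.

2493.71

Initially, 4824 - 2P = 5P - 7867, so 12691 = 7P and P = 1813, Q = 1198.
After the shift, demand is Qd = 5954 - 2P and supply is Qs = 5P - 6157.
New equilibrium: 5954 - 2P = 5P - 6157 ⇒ 12111 = 7P ⇒ P = 12111/7 ≈ 1730.1429, Q = 17456/7 ≈ 2493.7143.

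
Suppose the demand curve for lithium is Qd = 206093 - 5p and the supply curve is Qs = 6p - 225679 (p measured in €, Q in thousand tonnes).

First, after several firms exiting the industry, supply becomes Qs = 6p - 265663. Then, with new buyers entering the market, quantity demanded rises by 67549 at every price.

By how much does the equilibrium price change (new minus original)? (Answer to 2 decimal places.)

Before the shock: 206093 - 5p = 6p - 225679 ⇒ 431772 = 11p ⇒ p = 39252, Q = 9833.
The shock moves the curves to Qd = 273642 - 5p and Qs = 6p - 265663.
New equilibrium: 273642 - 5p = 6p - 265663 ⇒ 539305 = 11p ⇒ p = 539305/11 ≈ 49027.7273, Q = 313537/11 ≈ 28503.3636.
Δp = 49027.7273 − 39252 = +9775.73.

+9775.73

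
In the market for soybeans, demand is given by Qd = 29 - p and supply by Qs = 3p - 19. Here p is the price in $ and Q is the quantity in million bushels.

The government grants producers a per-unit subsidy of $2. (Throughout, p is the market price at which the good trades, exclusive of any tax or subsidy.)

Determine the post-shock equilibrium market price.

Solve the original market: 29 - p = 3p - 19, hence p = 12 and Q = 17.
Since sellers receive the price plus the subsidy, the effective supply curve becomes Qs = 3p - 13.
Setting them equal: 29 - p = 3p - 13 → 42 = 4p, so p = 10.5 and Q = 18.5.

10.5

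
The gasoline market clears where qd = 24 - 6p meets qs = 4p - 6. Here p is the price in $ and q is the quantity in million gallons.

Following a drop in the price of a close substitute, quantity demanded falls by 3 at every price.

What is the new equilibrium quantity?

4.8

Before the shock: 24 - 6p = 4p - 6 ⇒ 30 = 10p ⇒ p = 3, q = 6.
With the change applied: demand qd = 21 - 6p, supply qs = 4p - 6.
Setting them equal: 21 - 6p = 4p - 6 → 27 = 10p, so p = 2.7 and q = 4.8.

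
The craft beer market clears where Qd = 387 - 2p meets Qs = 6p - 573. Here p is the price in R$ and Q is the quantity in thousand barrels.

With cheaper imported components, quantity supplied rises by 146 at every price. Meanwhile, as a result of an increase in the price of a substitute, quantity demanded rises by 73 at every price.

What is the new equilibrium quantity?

238.25

Before the shock: 387 - 2p = 6p - 573 ⇒ 960 = 8p ⇒ p = 120, Q = 147.
After the shift, demand is Qd = 460 - 2p and supply is Qs = 6p - 427.
Clearing the new market: 460 - 2p = 6p - 427, so p = 110.875 and Q = 238.25.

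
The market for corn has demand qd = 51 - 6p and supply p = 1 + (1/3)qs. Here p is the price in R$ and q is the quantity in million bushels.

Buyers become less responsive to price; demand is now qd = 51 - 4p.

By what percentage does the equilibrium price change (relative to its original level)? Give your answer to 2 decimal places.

+28.57

Solve the original market: 51 - 6p = 3p - 3, hence p = 6 and q = 15.
With the change applied: demand qd = 51 - 4p, supply qs = 3p - 3.
New equilibrium: 51 - 4p = 3p - 3 ⇒ 54 = 7p ⇒ p = 54/7 ≈ 7.7143, q = 141/7 ≈ 20.1429.
%Δp = (7.7143 − 6) / 6 × 100 = +28.57%.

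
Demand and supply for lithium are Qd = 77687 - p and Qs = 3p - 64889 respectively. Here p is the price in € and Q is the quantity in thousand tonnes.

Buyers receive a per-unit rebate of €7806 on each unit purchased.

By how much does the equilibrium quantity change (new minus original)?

Before the shock: 77687 - p = 3p - 64889 ⇒ 142576 = 4p ⇒ p = 35644, Q = 42043.
Since buyers' out-of-pocket price is the market price minus the rebate, the effective demand curve becomes Qd = 85493 - p.
New equilibrium: 85493 - p = 3p - 64889 ⇒ 150382 = 4p ⇒ p = 37595.5, Q = 47897.5.
ΔQ = 47897.5 − 42043 = +5854.5.

+5854.5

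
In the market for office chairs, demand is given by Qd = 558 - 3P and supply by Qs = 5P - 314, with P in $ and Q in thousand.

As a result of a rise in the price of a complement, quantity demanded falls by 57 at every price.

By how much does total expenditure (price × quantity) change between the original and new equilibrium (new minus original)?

-5275.171875

Original equilibrium: 558 - 3P = 5P - 314 gives 872 = 8P, so P = 109 and Q = 231.
The shock moves the curves to Qd = 501 - 3P and Qs = 5P - 314.
Setting them equal: 501 - 3P = 5P - 314 → 815 = 8P, so P = 101.875 and Q = 195.375.
Expenditure moves from 109×231 = 25179 to 101.875×195.375 = 19903.828125; change = -5275.171875.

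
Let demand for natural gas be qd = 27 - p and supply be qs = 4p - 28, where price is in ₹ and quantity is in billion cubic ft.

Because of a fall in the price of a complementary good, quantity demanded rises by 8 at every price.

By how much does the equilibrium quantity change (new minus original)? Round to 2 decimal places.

+6.40

Solve the original market: 27 - p = 4p - 28, hence p = 11 and q = 16.
After the shift, demand is qd = 35 - p and supply is qs = 4p - 28.
New equilibrium: 35 - p = 4p - 28 ⇒ 63 = 5p ⇒ p = 12.6, q = 22.4.
Δq = 22.4 − 16 = +6.40.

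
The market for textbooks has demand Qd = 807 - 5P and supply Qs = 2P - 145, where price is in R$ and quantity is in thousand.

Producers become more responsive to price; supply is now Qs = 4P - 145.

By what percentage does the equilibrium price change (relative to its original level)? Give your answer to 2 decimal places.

Initially, 807 - 5P = 2P - 145, so 952 = 7P and P = 136, Q = 127.
With the change applied: demand Qd = 807 - 5P, supply Qs = 4P - 145.
Equate the new curves: 807 - 5P = 4P - 145, giving 952 = 9P, P = 952/9 ≈ 105.7778, Q = 2503/9 ≈ 278.1111.
%ΔP = (105.7778 − 136) / 136 × 100 = -22.22%.

-22.22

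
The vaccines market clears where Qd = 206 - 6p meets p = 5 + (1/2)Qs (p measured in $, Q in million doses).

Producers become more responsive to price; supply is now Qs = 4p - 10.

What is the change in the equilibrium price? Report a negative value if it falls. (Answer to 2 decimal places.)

-5.40

Initially, 206 - 6p = 2p - 10, so 216 = 8p and p = 27, Q = 44.
The shock moves the curves to Qd = 206 - 6p and Qs = 4p - 10.
New equilibrium: 206 - 6p = 4p - 10 ⇒ 216 = 10p ⇒ p = 21.6, Q = 76.4.
Δp = 21.6 − 27 = -5.40.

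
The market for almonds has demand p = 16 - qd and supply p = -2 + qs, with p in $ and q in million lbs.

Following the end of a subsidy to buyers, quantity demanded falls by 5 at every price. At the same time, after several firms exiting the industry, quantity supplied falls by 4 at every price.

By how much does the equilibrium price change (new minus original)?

Initially, 16 - p = p + 2, so 14 = 2p and p = 7, q = 9.
After the shift, demand is qd = 11 - p and supply is qs = p - 2.
Equate the new curves: 11 - p = p - 2, giving 13 = 2p, p = 6.5, q = 4.5.
Δp = 6.5 − 7 = -0.5.

-0.5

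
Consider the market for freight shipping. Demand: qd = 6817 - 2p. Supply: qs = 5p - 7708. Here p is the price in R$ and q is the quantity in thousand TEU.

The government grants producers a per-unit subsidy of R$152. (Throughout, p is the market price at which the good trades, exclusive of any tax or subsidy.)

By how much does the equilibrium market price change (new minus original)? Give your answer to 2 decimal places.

Solve the original market: 6817 - 2p = 5p - 7708, hence p = 2075 and q = 2667.
Since sellers receive the price plus the subsidy, the effective supply curve becomes qs = 5p - 6948.
Setting them equal: 6817 - 2p = 5p - 6948 → 13765 = 7p, so p = 13765/7 ≈ 1966.4286 and q = 20189/7 ≈ 2884.1429.
Δp = 1966.4286 − 2075 = -108.57.

-108.57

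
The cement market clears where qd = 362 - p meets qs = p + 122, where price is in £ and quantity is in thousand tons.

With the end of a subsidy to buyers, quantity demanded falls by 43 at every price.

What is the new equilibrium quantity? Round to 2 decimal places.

220.50

Initially, 362 - p = p + 122, so 240 = 2p and p = 120, q = 242.
The shock moves the curves to qd = 319 - p and qs = p + 122.
Setting them equal: 319 - p = p + 122 → 197 = 2p, so p = 98.5 and q = 220.5.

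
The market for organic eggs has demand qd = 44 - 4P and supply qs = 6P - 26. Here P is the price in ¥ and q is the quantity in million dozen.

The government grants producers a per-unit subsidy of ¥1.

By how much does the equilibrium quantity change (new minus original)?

Initially, 44 - 4P = 6P - 26, so 70 = 10P and P = 7, q = 16.
Since sellers receive the price plus the subsidy, the effective supply curve becomes qs = 6P - 20.
Equate the new curves: 44 - 4P = 6P - 20, giving 64 = 10P, P = 6.4, q = 18.4.
Δq = 18.4 − 16 = +2.4.

+2.4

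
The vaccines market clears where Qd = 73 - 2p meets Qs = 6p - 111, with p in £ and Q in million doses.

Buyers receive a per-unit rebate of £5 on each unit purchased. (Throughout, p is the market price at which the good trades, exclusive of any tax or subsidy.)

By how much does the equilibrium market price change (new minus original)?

+1.25

Original equilibrium: 73 - 2p = 6p - 111 gives 184 = 8p, so p = 23 and Q = 27.
Since buyers' out-of-pocket price is the market price minus the rebate, the effective demand curve becomes Qd = 83 - 2p.
Setting them equal: 83 - 2p = 6p - 111 → 194 = 8p, so p = 24.25 and Q = 34.5.
Δp = 24.25 − 23 = +1.25.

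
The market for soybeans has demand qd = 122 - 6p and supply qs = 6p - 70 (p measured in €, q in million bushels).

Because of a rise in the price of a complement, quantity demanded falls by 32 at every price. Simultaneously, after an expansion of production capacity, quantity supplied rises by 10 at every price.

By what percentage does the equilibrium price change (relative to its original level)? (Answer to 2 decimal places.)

-21.88

Before the shock: 122 - 6p = 6p - 70 ⇒ 192 = 12p ⇒ p = 16, q = 26.
After the shift, demand is qd = 90 - 6p and supply is qs = 6p - 60.
Clearing the new market: 90 - 6p = 6p - 60, so p = 12.5 and q = 15.
%Δp = (12.5 − 16) / 16 × 100 = -21.88%.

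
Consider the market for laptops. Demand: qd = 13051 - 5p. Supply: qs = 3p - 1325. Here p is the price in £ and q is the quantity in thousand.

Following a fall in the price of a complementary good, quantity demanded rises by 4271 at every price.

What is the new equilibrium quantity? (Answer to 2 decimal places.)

Original equilibrium: 13051 - 5p = 3p - 1325 gives 14376 = 8p, so p = 1797 and q = 4066.
With the change applied: demand qd = 17322 - 5p, supply qs = 3p - 1325.
Equate the new curves: 17322 - 5p = 3p - 1325, giving 18647 = 8p, p = 2330.875, q = 5667.625.

5667.63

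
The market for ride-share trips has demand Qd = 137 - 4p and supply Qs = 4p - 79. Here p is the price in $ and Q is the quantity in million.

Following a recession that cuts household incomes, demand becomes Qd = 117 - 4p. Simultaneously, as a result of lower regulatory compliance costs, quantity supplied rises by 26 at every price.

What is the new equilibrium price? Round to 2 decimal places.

Initially, 137 - 4p = 4p - 79, so 216 = 8p and p = 27, Q = 29.
The shock moves the curves to Qd = 117 - 4p and Qs = 4p - 53.
Setting them equal: 117 - 4p = 4p - 53 → 170 = 8p, so p = 21.25 and Q = 32.

21.25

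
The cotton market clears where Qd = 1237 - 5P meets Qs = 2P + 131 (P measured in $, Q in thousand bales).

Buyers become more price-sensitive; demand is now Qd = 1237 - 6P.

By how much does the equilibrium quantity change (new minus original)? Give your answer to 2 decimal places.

-39.50

Solve the original market: 1237 - 5P = 2P + 131, hence P = 158 and Q = 447.
The new curves are Qd = 1237 - 6P (demand) and Qs = 2P + 131 (supply).
Setting them equal: 1237 - 6P = 2P + 131 → 1106 = 8P, so P = 138.25 and Q = 407.5.
ΔQ = 407.5 − 447 = -39.50.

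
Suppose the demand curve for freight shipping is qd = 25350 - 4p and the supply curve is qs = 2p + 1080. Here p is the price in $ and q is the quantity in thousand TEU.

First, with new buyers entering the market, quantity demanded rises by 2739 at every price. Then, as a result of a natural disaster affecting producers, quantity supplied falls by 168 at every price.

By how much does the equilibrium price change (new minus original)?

Solve the original market: 25350 - 4p = 2p + 1080, hence p = 4045 and q = 9170.
The shock moves the curves to qd = 28089 - 4p and qs = 2p + 912.
Setting them equal: 28089 - 4p = 2p + 912 → 27177 = 6p, so p = 4529.5 and q = 9971.
Δp = 4529.5 − 4045 = +484.5.

+484.5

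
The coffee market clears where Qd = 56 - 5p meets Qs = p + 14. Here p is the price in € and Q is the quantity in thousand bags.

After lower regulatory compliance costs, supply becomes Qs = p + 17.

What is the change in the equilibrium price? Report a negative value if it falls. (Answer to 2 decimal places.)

-0.50

Initially, 56 - 5p = p + 14, so 42 = 6p and p = 7, Q = 21.
With the change applied: demand Qd = 56 - 5p, supply Qs = p + 17.
Clearing the new market: 56 - 5p = p + 17, so p = 6.5 and Q = 23.5.
Δp = 6.5 − 7 = -0.50.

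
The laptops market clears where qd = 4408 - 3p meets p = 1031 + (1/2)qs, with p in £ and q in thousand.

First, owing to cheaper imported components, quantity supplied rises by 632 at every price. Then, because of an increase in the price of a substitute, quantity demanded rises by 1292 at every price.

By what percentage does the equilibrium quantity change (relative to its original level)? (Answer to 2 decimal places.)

Solve the original market: 4408 - 3p = 2p - 2062, hence p = 1294 and q = 526.
After the shift, demand is qd = 5700 - 3p and supply is qs = 2p - 1430.
Equate the new curves: 5700 - 3p = 2p - 1430, giving 7130 = 5p, p = 1426, q = 1422.
%Δq = (1422 − 526) / 526 × 100 = +170.34%.

+170.34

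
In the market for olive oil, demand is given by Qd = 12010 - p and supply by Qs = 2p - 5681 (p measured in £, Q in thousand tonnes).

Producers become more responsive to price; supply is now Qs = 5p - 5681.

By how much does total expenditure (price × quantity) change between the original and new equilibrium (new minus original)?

-9330528.25

Before the shock: 12010 - p = 2p - 5681 ⇒ 17691 = 3p ⇒ p = 5897, Q = 6113.
With the change applied: demand Qd = 12010 - p, supply Qs = 5p - 5681.
New equilibrium: 12010 - p = 5p - 5681 ⇒ 17691 = 6p ⇒ p = 2948.5, Q = 9061.5.
Expenditure moves from 5897×6113 = 36048361 to 2948.5×9061.5 = 26717832.75; change = -9330528.25.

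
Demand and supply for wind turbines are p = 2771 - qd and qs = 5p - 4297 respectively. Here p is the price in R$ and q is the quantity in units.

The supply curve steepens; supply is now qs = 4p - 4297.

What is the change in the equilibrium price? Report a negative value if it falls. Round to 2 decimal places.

Before the shock: 2771 - p = 5p - 4297 ⇒ 7068 = 6p ⇒ p = 1178, q = 1593.
The shock moves the curves to qd = 2771 - p and qs = 4p - 4297.
New equilibrium: 2771 - p = 4p - 4297 ⇒ 7068 = 5p ⇒ p = 1413.6, q = 1357.4.
Δp = 1413.6 − 1178 = +235.60.

+235.60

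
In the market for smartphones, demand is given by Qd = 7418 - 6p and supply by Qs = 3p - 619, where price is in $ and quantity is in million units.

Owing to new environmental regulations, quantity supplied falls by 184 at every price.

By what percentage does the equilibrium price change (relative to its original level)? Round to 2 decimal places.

Original equilibrium: 7418 - 6p = 3p - 619 gives 8037 = 9p, so p = 893 and Q = 2060.
The shock moves the curves to Qd = 7418 - 6p and Qs = 3p - 803.
New equilibrium: 7418 - 6p = 3p - 803 ⇒ 8221 = 9p ⇒ p = 8221/9 ≈ 913.4444, Q = 5812/3 ≈ 1937.3333.
%Δp = (913.4444 − 893) / 893 × 100 = +2.29%.

+2.29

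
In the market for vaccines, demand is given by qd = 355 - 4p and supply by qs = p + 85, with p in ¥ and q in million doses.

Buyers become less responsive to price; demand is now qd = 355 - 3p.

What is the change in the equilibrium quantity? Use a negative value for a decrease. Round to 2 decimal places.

+13.50

Solve the original market: 355 - 4p = p + 85, hence p = 54 and q = 139.
The shock moves the curves to qd = 355 - 3p and qs = p + 85.
Clearing the new market: 355 - 3p = p + 85, so p = 67.5 and q = 152.5.
Δq = 152.5 − 139 = +13.50.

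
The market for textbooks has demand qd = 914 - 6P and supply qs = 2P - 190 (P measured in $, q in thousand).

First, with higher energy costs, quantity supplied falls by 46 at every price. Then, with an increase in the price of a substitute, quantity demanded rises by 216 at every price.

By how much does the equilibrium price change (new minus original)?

+32.75

Initially, 914 - 6P = 2P - 190, so 1104 = 8P and P = 138, q = 86.
The shock moves the curves to qd = 1130 - 6P and qs = 2P - 236.
Setting them equal: 1130 - 6P = 2P - 236 → 1366 = 8P, so P = 170.75 and q = 105.5.
ΔP = 170.75 − 138 = +32.75.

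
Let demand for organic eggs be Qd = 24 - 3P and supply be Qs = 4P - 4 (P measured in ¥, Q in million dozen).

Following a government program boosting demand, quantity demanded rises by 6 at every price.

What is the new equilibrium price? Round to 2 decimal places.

4.86

Original equilibrium: 24 - 3P = 4P - 4 gives 28 = 7P, so P = 4 and Q = 12.
The new curves are Qd = 30 - 3P (demand) and Qs = 4P - 4 (supply).
Clearing the new market: 30 - 3P = 4P - 4, so P = 34/7 ≈ 4.8571 and Q = 108/7 ≈ 15.4286.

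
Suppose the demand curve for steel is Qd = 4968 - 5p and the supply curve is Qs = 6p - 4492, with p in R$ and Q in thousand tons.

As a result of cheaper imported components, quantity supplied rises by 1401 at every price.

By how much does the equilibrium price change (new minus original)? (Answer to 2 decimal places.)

Initially, 4968 - 5p = 6p - 4492, so 9460 = 11p and p = 860, Q = 668.
The new curves are Qd = 4968 - 5p (demand) and Qs = 6p - 3091 (supply).
Clearing the new market: 4968 - 5p = 6p - 3091, so p = 8059/11 ≈ 732.6364 and Q = 14353/11 ≈ 1304.8182.
Δp = 732.6364 − 860 = -127.36.

-127.36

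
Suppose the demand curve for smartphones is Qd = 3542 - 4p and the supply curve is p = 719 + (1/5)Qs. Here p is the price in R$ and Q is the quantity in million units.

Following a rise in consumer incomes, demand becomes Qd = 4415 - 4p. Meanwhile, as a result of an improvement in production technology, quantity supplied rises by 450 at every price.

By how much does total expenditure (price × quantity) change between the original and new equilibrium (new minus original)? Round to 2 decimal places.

+592790.00

Solve the original market: 3542 - 4p = 5p - 3595, hence p = 793 and Q = 370.
With the change applied: demand Qd = 4415 - 4p, supply Qs = 5p - 3145.
New equilibrium: 4415 - 4p = 5p - 3145 ⇒ 7560 = 9p ⇒ p = 840, Q = 1055.
Expenditure moves from 793×370 = 293410 to 840×1055 = 886200; change = +592790.00.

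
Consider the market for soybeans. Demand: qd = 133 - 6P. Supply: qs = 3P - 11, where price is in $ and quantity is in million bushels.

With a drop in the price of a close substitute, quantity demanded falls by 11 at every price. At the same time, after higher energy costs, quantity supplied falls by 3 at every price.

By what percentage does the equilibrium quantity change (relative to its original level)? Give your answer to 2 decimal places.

Original equilibrium: 133 - 6P = 3P - 11 gives 144 = 9P, so P = 16 and q = 37.
After the shift, demand is qd = 122 - 6P and supply is qs = 3P - 14.
Setting them equal: 122 - 6P = 3P - 14 → 136 = 9P, so P = 136/9 ≈ 15.1111 and q = 94/3 ≈ 31.3333.
%Δq = (31.3333 − 37) / 37 × 100 = -15.32%.

-15.32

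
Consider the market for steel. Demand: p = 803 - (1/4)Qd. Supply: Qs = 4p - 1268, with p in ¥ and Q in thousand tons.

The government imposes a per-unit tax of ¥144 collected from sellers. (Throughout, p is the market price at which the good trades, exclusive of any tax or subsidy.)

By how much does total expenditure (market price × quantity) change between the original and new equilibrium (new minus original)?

Solve the original market: 3212 - 4p = 4p - 1268, hence p = 560 and Q = 972.
Since sellers keep the price net of the tax, the effective supply curve becomes Qs = 4p - 1844.
New equilibrium: 3212 - 4p = 4p - 1844 ⇒ 5056 = 8p ⇒ p = 632, Q = 684.
Expenditure moves from 560×972 = 544320 to 632×684 = 432288; change = -112032.

-112032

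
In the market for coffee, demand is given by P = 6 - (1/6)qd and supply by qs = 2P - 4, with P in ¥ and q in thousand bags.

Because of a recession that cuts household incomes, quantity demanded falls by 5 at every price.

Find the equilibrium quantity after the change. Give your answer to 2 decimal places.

Solve the original market: 36 - 6P = 2P - 4, hence P = 5 and q = 6.
The shock moves the curves to qd = 31 - 6P and qs = 2P - 4.
Clearing the new market: 31 - 6P = 2P - 4, so P = 4.375 and q = 4.75.

4.75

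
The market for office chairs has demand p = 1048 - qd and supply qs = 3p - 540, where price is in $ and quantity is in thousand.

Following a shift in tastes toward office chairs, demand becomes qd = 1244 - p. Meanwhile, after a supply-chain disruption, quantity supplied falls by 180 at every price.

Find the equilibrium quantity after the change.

Initially, 1048 - p = 3p - 540, so 1588 = 4p and p = 397, q = 651.
With the change applied: demand qd = 1244 - p, supply qs = 3p - 720.
Setting them equal: 1244 - p = 3p - 720 → 1964 = 4p, so p = 491 and q = 753.

753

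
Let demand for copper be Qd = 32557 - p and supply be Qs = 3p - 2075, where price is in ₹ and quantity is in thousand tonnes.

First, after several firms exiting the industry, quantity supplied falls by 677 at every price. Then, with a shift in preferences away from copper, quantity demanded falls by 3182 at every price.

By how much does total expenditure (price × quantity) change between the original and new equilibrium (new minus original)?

Initially, 32557 - p = 3p - 2075, so 34632 = 4p and p = 8658, Q = 23899.
The shock moves the curves to Qd = 29375 - p and Qs = 3p - 2752.
Equate the new curves: 29375 - p = 3p - 2752, giving 32127 = 4p, p = 8031.75, Q = 21343.25.
Expenditure moves from 8658×23899 = 206917542 to 8031.75×21343.25 = 171423648.1875; change = -35493893.8125.

-35493893.8125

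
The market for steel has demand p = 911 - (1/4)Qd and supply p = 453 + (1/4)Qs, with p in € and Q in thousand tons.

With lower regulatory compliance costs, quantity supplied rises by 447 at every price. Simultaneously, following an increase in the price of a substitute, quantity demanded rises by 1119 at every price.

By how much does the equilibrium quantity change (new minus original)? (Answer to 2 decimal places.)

+783.00

Solve the original market: 3644 - 4p = 4p - 1812, hence p = 682 and Q = 916.
With the change applied: demand Qd = 4763 - 4p, supply Qs = 4p - 1365.
Equate the new curves: 4763 - 4p = 4p - 1365, giving 6128 = 8p, p = 766, Q = 1699.
ΔQ = 1699 − 916 = +783.00.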